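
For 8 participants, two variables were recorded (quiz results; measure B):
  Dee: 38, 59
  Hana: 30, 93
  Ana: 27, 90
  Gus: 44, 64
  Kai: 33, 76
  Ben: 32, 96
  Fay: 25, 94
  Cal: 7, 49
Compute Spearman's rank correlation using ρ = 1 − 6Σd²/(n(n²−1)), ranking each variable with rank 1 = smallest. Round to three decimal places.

-0.143

Ranks of variable 1: 7, 4, 3, 8, 6, 5, 2, 1
Ranks of variable 2: 2, 6, 5, 3, 4, 8, 7, 1
d = r₁ − r₂: 5, -2, -2, 5, 2, -3, -5, 0
d²: 25, 4, 4, 25, 4, 9, 25, 0; Σd² = 96
ρ = 1 − 6·96/(8·63) = 1 − 576/504 = -0.143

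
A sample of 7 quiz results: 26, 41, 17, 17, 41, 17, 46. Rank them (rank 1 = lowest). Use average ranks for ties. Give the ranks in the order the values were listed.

4, 5.5, 2, 2, 5.5, 2, 7

Sorted (ascending): 17, 17, 17, 26, 41, 41, 46
The 3 values of 17 occupy positions 1–3 → average rank 2.
The 2 values of 41 occupy positions 5–6 → average rank (5+6)/2 = 5.5.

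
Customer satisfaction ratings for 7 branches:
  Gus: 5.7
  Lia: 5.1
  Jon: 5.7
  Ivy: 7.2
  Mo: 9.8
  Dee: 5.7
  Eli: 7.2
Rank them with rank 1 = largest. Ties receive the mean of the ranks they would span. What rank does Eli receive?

2.5

Sorted (descending): 9.8, 7.2, 7.2, 5.7, 5.7, 5.7, 5.1
The 2 values of 7.2 occupy positions 2–3 → average rank (2+3)/2 = 2.5.
The 3 values of 5.7 occupy positions 4–6 → average rank 5.
Eli has value 7.2 → rank 2.5.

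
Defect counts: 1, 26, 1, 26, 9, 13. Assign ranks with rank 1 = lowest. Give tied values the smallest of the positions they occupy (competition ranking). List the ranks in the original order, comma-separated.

Sorted (ascending): 1, 1, 9, 13, 26, 26
The 2 values of 1 occupy positions 1–2 → each gets rank 1.
The 2 values of 26 occupy positions 5–6 → each gets rank 5.

1, 5, 1, 5, 3, 4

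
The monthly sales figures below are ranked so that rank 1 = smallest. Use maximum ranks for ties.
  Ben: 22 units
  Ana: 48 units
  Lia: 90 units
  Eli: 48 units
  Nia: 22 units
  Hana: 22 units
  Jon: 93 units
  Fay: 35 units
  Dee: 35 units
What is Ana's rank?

Sorted (ascending): 22, 22, 22, 35, 35, 48, 48, 90, 93
The 3 values of 22 occupy positions 1–3 → each gets rank 3.
The 2 values of 35 occupy positions 4–5 → each gets rank 5.
The 2 values of 48 occupy positions 6–7 → each gets rank 7.
Ana has value 48 units → rank 7.

7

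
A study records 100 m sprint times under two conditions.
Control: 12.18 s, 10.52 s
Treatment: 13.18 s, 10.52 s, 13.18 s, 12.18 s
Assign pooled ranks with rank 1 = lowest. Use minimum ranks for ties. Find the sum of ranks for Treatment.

14

Sorted (ascending): 10.52, 10.52, 12.18, 12.18, 13.18, 13.18
The 2 values of 10.52 occupy positions 1–2 → each gets rank 1.
The 2 values of 12.18 occupy positions 3–4 → each gets rank 3.
The 2 values of 13.18 occupy positions 5–6 → each gets rank 5.
Treatment values → pooled ranks: 13.18→5, 10.52→1, 13.18→5, 12.18→3
Rank sum = 5 + 1 + 5 + 3 = 14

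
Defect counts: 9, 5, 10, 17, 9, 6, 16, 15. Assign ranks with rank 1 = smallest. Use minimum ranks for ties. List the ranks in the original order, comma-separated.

3, 1, 5, 8, 3, 2, 7, 6

Sorted (ascending): 5, 6, 9, 9, 10, 15, 16, 17
The 2 values of 9 occupy positions 3–4 → each gets rank 3.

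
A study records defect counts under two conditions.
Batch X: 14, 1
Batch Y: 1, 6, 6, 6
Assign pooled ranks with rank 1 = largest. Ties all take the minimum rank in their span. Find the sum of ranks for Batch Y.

11

Sorted (descending): 14, 6, 6, 6, 1, 1
The 3 values of 6 occupy positions 2–4 → each gets rank 2.
The 2 values of 1 occupy positions 5–6 → each gets rank 5.
Batch Y values → pooled ranks: 1→5, 6→2, 6→2, 6→2
Rank sum = 5 + 2 + 2 + 2 = 11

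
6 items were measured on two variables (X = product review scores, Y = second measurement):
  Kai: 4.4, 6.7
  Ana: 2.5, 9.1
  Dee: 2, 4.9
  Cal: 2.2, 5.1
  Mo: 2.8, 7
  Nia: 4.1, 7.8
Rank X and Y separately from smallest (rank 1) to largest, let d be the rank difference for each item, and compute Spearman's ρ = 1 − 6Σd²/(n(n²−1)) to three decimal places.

Ranks of variable 1: 6, 3, 1, 2, 4, 5
Ranks of variable 2: 3, 6, 1, 2, 4, 5
d = r₁ − r₂: 3, -3, 0, 0, 0, 0
d²: 9, 9, 0, 0, 0, 0; Σd² = 18
ρ = 1 − 6·18/(6·35) = 1 − 108/210 = 0.486

0.486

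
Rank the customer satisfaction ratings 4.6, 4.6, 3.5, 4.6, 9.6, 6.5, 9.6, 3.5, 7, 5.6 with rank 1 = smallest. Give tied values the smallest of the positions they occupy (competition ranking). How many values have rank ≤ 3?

Sorted (ascending): 3.5, 3.5, 4.6, 4.6, 4.6, 5.6, 6.5, 7, 9.6, 9.6
The 2 values of 3.5 occupy positions 1–2 → each gets rank 1.
The 3 values of 4.6 occupy positions 3–5 → each gets rank 3.
The 2 values of 9.6 occupy positions 9–10 → each gets rank 9.
Ranks ≤ 3: {1, 1, 3, 3, 3} → 5 values.

5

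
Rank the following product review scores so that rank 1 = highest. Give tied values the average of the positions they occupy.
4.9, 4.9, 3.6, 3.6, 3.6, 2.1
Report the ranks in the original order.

1.5, 1.5, 4, 4, 4, 6

Sorted (descending): 4.9, 4.9, 3.6, 3.6, 3.6, 2.1
The 2 values of 4.9 occupy positions 1–2 → average rank (1+2)/2 = 1.5.
The 3 values of 3.6 occupy positions 3–5 → average rank 4.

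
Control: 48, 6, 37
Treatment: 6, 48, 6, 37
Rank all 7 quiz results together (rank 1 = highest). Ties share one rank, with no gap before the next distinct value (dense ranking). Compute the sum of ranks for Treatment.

Sorted (descending): 48, 48, 37, 37, 6, 6, 6
The 2 values of 48 share dense rank 1.
The 2 values of 37 share dense rank 2.
The 3 values of 6 share dense rank 3.
Treatment values → pooled ranks: 6→3, 48→1, 6→3, 37→2
Rank sum = 3 + 1 + 3 + 2 = 9

9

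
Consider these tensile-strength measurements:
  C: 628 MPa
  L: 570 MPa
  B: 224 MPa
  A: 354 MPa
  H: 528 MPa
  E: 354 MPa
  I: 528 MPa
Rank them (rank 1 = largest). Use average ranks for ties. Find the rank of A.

5.5

Sorted (descending): 628, 570, 528, 528, 354, 354, 224
The 2 values of 528 occupy positions 3–4 → average rank (3+4)/2 = 3.5.
The 2 values of 354 occupy positions 5–6 → average rank (5+6)/2 = 5.5.
A has value 354 MPa → rank 5.5.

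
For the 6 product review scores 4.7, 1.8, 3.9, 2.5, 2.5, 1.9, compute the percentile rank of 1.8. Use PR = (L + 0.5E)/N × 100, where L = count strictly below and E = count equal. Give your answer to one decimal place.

N = 6.
Strictly below 1.8: 0. Equal to 1.8: 1.
PR = (0 + 0.5·1)/6 × 100 = 8.3

8.3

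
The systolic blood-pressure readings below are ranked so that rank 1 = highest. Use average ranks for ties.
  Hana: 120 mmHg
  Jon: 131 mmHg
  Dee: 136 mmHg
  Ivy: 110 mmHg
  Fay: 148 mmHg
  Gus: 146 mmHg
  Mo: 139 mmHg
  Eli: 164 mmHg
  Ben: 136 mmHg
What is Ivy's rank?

Sorted (descending): 164, 148, 146, 139, 136, 136, 131, 120, 110
The 2 values of 136 occupy positions 5–6 → average rank (5+6)/2 = 5.5.
Ivy has value 110 mmHg → rank 9.

9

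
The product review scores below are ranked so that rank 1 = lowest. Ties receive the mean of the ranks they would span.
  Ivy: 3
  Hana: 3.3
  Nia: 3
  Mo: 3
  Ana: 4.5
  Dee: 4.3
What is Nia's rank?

Sorted (ascending): 3, 3, 3, 3.3, 4.3, 4.5
The 3 values of 3 occupy positions 1–3 → average rank 2.
Nia has value 3 → rank 2.

2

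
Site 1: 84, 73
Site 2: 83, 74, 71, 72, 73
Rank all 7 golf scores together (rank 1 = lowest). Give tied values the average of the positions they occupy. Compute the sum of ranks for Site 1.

10.5

Sorted (ascending): 71, 72, 73, 73, 74, 83, 84
The 2 values of 73 occupy positions 3–4 → average rank (3+4)/2 = 3.5.
Site 1 values → pooled ranks: 84→7, 73→3.5
Rank sum = 7 + 3.5 = 10.5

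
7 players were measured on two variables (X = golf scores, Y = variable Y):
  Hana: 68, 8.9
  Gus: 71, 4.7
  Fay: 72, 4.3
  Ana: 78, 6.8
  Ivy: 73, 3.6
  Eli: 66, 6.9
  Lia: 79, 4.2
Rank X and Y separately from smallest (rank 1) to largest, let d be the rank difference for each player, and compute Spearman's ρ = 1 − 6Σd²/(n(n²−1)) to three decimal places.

Ranks of variable 1: 2, 3, 4, 6, 5, 1, 7
Ranks of variable 2: 7, 4, 3, 5, 1, 6, 2
d = r₁ − r₂: -5, -1, 1, 1, 4, -5, 5
d²: 25, 1, 1, 1, 16, 25, 25; Σd² = 94
ρ = 1 − 6·94/(7·48) = 1 − 564/336 = -0.679

-0.679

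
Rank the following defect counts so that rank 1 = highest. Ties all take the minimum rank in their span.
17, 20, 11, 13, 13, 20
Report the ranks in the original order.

Sorted (descending): 20, 20, 17, 13, 13, 11
The 2 values of 20 occupy positions 1–2 → each gets rank 1.
The 2 values of 13 occupy positions 4–5 → each gets rank 4.

3, 1, 6, 4, 4, 1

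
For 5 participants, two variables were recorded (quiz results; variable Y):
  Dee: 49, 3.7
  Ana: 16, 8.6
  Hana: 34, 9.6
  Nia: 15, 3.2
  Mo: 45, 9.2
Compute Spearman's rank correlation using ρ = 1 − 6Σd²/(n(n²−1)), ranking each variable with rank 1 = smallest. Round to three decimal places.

Ranks of variable 1: 5, 2, 3, 1, 4
Ranks of variable 2: 2, 3, 5, 1, 4
d = r₁ − r₂: 3, -1, -2, 0, 0
d²: 9, 1, 4, 0, 0; Σd² = 14
ρ = 1 − 6·14/(5·24) = 1 − 84/120 = 0.300

0.300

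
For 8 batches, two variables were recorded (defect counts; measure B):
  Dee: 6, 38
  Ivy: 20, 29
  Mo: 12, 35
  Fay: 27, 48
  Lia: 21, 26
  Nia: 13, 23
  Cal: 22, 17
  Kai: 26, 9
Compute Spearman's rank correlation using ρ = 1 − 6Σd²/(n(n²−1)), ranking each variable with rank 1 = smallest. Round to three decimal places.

-0.262

Ranks of variable 1: 1, 4, 2, 8, 5, 3, 6, 7
Ranks of variable 2: 7, 5, 6, 8, 4, 3, 2, 1
d = r₁ − r₂: -6, -1, -4, 0, 1, 0, 4, 6
d²: 36, 1, 16, 0, 1, 0, 16, 36; Σd² = 106
ρ = 1 − 6·106/(8·63) = 1 − 636/504 = -0.262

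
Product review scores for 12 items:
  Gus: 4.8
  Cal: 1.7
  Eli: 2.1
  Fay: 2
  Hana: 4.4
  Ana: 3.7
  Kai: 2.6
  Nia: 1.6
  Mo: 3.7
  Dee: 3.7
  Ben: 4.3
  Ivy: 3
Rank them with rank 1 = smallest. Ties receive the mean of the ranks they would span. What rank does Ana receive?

Sorted (ascending): 1.6, 1.7, 2, 2.1, 2.6, 3, 3.7, 3.7, 3.7, 4.3, 4.4, 4.8
The 3 values of 3.7 occupy positions 7–9 → average rank 8.
Ana has value 3.7 → rank 8.

8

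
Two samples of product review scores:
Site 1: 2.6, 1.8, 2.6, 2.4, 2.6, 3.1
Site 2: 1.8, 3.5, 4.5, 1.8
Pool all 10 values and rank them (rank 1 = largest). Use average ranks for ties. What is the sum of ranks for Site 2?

Sorted (descending): 4.5, 3.5, 3.1, 2.6, 2.6, 2.6, 2.4, 1.8, 1.8, 1.8
The 3 values of 2.6 occupy positions 4–6 → average rank 5.
The 3 values of 1.8 occupy positions 8–10 → average rank 9.
Site 2 values → pooled ranks: 1.8→9, 3.5→2, 4.5→1, 1.8→9
Rank sum = 9 + 2 + 1 + 9 = 21

21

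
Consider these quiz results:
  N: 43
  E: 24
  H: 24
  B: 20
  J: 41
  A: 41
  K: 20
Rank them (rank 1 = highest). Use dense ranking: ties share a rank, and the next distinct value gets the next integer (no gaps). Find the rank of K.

4

Sorted (descending): 43, 41, 41, 24, 24, 20, 20
The 2 values of 41 share dense rank 2.
The 2 values of 24 share dense rank 3.
The 2 values of 20 share dense rank 4.
Remaining distinct values take the next consecutive integers.
K has value 20 → rank 4.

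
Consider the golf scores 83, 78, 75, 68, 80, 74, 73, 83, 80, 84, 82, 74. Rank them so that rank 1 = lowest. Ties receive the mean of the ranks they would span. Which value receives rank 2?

73

Sorted (ascending): 68, 73, 74, 74, 75, 78, 80, 80, 82, 83, 83, 84
The 2 values of 74 occupy positions 3–4 → average rank (3+4)/2 = 3.5.
The 2 values of 80 occupy positions 7–8 → average rank (7+8)/2 = 7.5.
The 2 values of 83 occupy positions 10–11 → average rank (10+11)/2 = 10.5.
Rank 2 → value 73.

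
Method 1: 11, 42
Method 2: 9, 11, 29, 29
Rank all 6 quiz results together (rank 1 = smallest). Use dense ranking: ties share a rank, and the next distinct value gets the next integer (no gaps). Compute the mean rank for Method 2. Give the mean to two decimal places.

2.25

Sorted (ascending): 9, 11, 11, 29, 29, 42
The 2 values of 11 share dense rank 2.
The 2 values of 29 share dense rank 3.
Remaining distinct values take the next consecutive integers.
Method 2 values → pooled ranks: 9→1, 11→2, 29→3, 29→3
Mean rank = (1 + 2 + 3 + 3) / 4 = 2.25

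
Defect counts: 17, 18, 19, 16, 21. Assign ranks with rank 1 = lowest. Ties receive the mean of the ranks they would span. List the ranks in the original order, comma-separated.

Sorted (ascending): 16, 17, 18, 19, 21
No ties — each value takes its position as its rank.

2, 3, 4, 1, 5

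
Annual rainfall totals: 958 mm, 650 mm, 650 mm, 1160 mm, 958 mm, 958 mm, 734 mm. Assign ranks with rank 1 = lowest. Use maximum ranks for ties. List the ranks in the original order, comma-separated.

6, 2, 2, 7, 6, 6, 3

Sorted (ascending): 650, 650, 734, 958, 958, 958, 1160
The 2 values of 650 occupy positions 1–2 → each gets rank 2.
The 3 values of 958 occupy positions 4–6 → each gets rank 6.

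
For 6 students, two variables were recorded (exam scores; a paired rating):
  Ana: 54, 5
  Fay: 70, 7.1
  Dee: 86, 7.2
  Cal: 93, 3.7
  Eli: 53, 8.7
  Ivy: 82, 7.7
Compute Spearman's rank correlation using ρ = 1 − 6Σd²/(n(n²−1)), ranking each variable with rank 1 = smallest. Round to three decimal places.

Ranks of variable 1: 2, 3, 5, 6, 1, 4
Ranks of variable 2: 2, 3, 4, 1, 6, 5
d = r₁ − r₂: 0, 0, 1, 5, -5, -1
d²: 0, 0, 1, 25, 25, 1; Σd² = 52
ρ = 1 − 6·52/(6·35) = 1 − 312/210 = -0.486

-0.486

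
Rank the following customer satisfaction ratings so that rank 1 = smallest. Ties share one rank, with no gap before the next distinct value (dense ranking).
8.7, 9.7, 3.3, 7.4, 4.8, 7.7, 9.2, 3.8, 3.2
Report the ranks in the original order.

Sorted (ascending): 3.2, 3.3, 3.8, 4.8, 7.4, 7.7, 8.7, 9.2, 9.7
No ties — each value takes its position as its rank.

7, 9, 2, 5, 4, 6, 8, 3, 1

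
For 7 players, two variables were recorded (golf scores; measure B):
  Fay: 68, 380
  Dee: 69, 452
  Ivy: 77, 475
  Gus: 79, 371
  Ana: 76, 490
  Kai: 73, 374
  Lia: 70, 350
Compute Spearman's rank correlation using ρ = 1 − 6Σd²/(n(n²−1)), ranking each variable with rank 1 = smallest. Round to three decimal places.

0.071

Ranks of variable 1: 1, 2, 6, 7, 5, 4, 3
Ranks of variable 2: 4, 5, 6, 2, 7, 3, 1
d = r₁ − r₂: -3, -3, 0, 5, -2, 1, 2
d²: 9, 9, 0, 25, 4, 1, 4; Σd² = 52
ρ = 1 − 6·52/(7·48) = 1 − 312/336 = 0.071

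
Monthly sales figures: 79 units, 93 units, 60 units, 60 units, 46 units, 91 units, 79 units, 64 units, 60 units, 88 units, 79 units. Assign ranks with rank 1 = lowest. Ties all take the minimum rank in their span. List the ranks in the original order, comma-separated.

Sorted (ascending): 46, 60, 60, 60, 64, 79, 79, 79, 88, 91, 93
The 3 values of 60 occupy positions 2–4 → each gets rank 2.
The 3 values of 79 occupy positions 6–8 → each gets rank 6.

6, 11, 2, 2, 1, 10, 6, 5, 2, 9, 6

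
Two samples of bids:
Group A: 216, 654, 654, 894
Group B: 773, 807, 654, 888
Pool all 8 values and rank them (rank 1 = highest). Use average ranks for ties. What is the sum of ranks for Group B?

15

Sorted (descending): 894, 888, 807, 773, 654, 654, 654, 216
The 3 values of 654 occupy positions 5–7 → average rank 6.
Group B values → pooled ranks: 773→4, 807→3, 654→6, 888→2
Rank sum = 4 + 3 + 6 + 2 = 15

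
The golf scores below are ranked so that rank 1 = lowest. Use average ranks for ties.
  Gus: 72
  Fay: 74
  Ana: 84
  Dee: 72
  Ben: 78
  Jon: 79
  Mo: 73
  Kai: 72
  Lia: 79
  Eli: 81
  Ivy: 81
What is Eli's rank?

9.5

Sorted (ascending): 72, 72, 72, 73, 74, 78, 79, 79, 81, 81, 84
The 3 values of 72 occupy positions 1–3 → average rank 2.
The 2 values of 79 occupy positions 7–8 → average rank (7+8)/2 = 7.5.
The 2 values of 81 occupy positions 9–10 → average rank (9+10)/2 = 9.5.
Eli has value 81 → rank 9.5.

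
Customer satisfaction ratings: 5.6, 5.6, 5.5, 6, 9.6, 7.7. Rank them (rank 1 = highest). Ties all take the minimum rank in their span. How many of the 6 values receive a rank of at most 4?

Sorted (descending): 9.6, 7.7, 6, 5.6, 5.6, 5.5
The 2 values of 5.6 occupy positions 4–5 → each gets rank 4.
Ranks ≤ 4: {1, 2, 3, 4, 4} → 5 values.

5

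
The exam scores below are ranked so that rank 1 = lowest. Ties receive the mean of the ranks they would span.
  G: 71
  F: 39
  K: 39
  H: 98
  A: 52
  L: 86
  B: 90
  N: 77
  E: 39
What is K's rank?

Sorted (ascending): 39, 39, 39, 52, 71, 77, 86, 90, 98
The 3 values of 39 occupy positions 1–3 → average rank 2.
K has value 39 → rank 2.

2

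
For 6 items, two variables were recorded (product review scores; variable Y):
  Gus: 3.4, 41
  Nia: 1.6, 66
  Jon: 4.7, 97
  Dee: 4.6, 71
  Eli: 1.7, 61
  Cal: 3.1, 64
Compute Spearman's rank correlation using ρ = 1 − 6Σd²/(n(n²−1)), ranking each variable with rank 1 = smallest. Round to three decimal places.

Ranks of variable 1: 4, 1, 6, 5, 2, 3
Ranks of variable 2: 1, 4, 6, 5, 2, 3
d = r₁ − r₂: 3, -3, 0, 0, 0, 0
d²: 9, 9, 0, 0, 0, 0; Σd² = 18
ρ = 1 − 6·18/(6·35) = 1 − 108/210 = 0.486

0.486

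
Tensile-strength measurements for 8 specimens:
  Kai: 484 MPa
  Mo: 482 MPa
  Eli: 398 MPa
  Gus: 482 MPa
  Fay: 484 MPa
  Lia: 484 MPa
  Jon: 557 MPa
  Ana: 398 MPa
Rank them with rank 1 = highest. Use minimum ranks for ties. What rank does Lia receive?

Sorted (descending): 557, 484, 484, 484, 482, 482, 398, 398
The 3 values of 484 occupy positions 2–4 → each gets rank 2.
The 2 values of 482 occupy positions 5–6 → each gets rank 5.
The 2 values of 398 occupy positions 7–8 → each gets rank 7.
Lia has value 484 MPa → rank 2.

2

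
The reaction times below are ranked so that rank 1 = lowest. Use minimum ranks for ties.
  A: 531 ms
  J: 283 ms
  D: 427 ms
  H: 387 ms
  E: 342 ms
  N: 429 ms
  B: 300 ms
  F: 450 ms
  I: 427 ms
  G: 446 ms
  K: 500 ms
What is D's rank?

5

Sorted (ascending): 283, 300, 342, 387, 427, 427, 429, 446, 450, 500, 531
The 2 values of 427 occupy positions 5–6 → each gets rank 5.
D has value 427 ms → rank 5.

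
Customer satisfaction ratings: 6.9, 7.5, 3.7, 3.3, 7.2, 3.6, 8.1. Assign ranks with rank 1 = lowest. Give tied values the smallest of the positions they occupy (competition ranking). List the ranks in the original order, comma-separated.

Sorted (ascending): 3.3, 3.6, 3.7, 6.9, 7.2, 7.5, 8.1
No ties — each value takes its position as its rank.

4, 6, 3, 1, 5, 2, 7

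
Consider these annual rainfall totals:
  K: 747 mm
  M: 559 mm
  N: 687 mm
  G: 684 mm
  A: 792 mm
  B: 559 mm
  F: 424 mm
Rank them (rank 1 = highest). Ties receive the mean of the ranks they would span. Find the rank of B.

Sorted (descending): 792, 747, 687, 684, 559, 559, 424
The 2 values of 559 occupy positions 5–6 → average rank (5+6)/2 = 5.5.
B has value 559 mm → rank 5.5.

5.5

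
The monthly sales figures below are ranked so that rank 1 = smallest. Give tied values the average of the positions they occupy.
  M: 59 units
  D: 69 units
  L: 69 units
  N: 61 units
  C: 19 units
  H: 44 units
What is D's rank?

5.5

Sorted (ascending): 19, 44, 59, 61, 69, 69
The 2 values of 69 occupy positions 5–6 → average rank (5+6)/2 = 5.5.
D has value 69 units → rank 5.5.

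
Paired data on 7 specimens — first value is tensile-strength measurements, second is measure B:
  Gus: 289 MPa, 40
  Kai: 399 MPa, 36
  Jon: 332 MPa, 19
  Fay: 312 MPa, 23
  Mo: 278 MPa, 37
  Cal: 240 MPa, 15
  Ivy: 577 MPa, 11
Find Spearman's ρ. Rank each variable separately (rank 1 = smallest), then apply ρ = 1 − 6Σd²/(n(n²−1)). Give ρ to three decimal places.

Ranks of variable 1: 3, 6, 5, 4, 2, 1, 7
Ranks of variable 2: 7, 5, 3, 4, 6, 2, 1
d = r₁ − r₂: -4, 1, 2, 0, -4, -1, 6
d²: 16, 1, 4, 0, 16, 1, 36; Σd² = 74
ρ = 1 − 6·74/(7·48) = 1 − 444/336 = -0.321

-0.321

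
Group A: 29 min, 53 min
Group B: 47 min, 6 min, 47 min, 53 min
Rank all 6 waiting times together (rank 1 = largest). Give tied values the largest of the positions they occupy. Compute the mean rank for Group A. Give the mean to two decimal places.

3.50

Sorted (descending): 53, 53, 47, 47, 29, 6
The 2 values of 53 occupy positions 1–2 → each gets rank 2.
The 2 values of 47 occupy positions 3–4 → each gets rank 4.
Group A values → pooled ranks: 29→5, 53→2
Mean rank = (5 + 2) / 2 = 3.50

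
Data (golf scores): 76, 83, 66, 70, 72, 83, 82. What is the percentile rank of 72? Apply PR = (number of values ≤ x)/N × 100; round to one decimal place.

N = 7.
Strictly below 72: 2. Equal to 72: 1.
PR = 3/7 × 100 = 42.9

42.9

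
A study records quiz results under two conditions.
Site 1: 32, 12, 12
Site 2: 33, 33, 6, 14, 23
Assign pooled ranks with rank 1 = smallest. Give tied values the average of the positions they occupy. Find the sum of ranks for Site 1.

11

Sorted (ascending): 6, 12, 12, 14, 23, 32, 33, 33
The 2 values of 12 occupy positions 2–3 → average rank (2+3)/2 = 2.5.
The 2 values of 33 occupy positions 7–8 → average rank (7+8)/2 = 7.5.
Site 1 values → pooled ranks: 32→6, 12→2.5, 12→2.5
Rank sum = 6 + 2.5 + 2.5 = 11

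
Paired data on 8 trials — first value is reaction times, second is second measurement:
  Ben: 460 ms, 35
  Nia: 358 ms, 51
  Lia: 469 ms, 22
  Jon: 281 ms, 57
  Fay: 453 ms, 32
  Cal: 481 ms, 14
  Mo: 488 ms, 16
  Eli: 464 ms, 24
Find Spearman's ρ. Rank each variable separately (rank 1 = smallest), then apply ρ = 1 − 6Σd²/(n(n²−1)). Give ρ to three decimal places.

-0.952

Ranks of variable 1: 4, 2, 6, 1, 3, 7, 8, 5
Ranks of variable 2: 6, 7, 3, 8, 5, 1, 2, 4
d = r₁ − r₂: -2, -5, 3, -7, -2, 6, 6, 1
d²: 4, 25, 9, 49, 4, 36, 36, 1; Σd² = 164
ρ = 1 − 6·164/(8·63) = 1 − 984/504 = -0.952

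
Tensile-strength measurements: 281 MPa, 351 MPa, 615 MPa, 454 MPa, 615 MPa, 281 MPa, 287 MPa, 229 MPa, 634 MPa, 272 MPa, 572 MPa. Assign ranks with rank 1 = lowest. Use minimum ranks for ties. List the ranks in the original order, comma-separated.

3, 6, 9, 7, 9, 3, 5, 1, 11, 2, 8

Sorted (ascending): 229, 272, 281, 281, 287, 351, 454, 572, 615, 615, 634
The 2 values of 281 occupy positions 3–4 → each gets rank 3.
The 2 values of 615 occupy positions 9–10 → each gets rank 9.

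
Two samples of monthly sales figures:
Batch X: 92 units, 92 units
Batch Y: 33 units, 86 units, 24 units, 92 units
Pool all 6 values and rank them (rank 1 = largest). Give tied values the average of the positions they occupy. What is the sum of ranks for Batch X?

4

Sorted (descending): 92, 92, 92, 86, 33, 24
The 3 values of 92 occupy positions 1–3 → average rank 2.
Batch X values → pooled ranks: 92→2, 92→2
Rank sum = 2 + 2 = 4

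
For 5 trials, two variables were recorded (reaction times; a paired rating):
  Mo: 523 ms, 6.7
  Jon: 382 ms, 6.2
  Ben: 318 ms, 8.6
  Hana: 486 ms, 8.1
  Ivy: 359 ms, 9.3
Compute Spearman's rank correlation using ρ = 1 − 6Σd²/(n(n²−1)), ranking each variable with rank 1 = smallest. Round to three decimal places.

-0.600

Ranks of variable 1: 5, 3, 1, 4, 2
Ranks of variable 2: 2, 1, 4, 3, 5
d = r₁ − r₂: 3, 2, -3, 1, -3
d²: 9, 4, 9, 1, 9; Σd² = 32
ρ = 1 − 6·32/(5·24) = 1 − 192/120 = -0.600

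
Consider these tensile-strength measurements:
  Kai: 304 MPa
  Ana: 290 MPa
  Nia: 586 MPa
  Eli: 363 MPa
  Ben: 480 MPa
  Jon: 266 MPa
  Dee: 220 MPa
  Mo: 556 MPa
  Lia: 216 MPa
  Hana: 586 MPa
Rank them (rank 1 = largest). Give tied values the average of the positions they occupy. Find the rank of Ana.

Sorted (descending): 586, 586, 556, 480, 363, 304, 290, 266, 220, 216
The 2 values of 586 occupy positions 1–2 → average rank (1+2)/2 = 1.5.
Ana has value 290 MPa → rank 7.

7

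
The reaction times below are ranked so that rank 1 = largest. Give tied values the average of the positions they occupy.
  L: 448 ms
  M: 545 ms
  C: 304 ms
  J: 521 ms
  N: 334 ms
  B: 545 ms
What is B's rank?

Sorted (descending): 545, 545, 521, 448, 334, 304
The 2 values of 545 occupy positions 1–2 → average rank (1+2)/2 = 1.5.
B has value 545 ms → rank 1.5.

1.5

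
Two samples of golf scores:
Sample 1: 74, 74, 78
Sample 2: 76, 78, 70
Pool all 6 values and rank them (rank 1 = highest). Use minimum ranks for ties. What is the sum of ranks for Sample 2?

10

Sorted (descending): 78, 78, 76, 74, 74, 70
The 2 values of 78 occupy positions 1–2 → each gets rank 1.
The 2 values of 74 occupy positions 4–5 → each gets rank 4.
Sample 2 values → pooled ranks: 76→3, 78→1, 70→6
Rank sum = 3 + 1 + 6 = 10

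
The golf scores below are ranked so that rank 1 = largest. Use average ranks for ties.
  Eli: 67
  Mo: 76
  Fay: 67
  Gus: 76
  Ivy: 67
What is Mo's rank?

1.5

Sorted (descending): 76, 76, 67, 67, 67
The 2 values of 76 occupy positions 1–2 → average rank (1+2)/2 = 1.5.
The 3 values of 67 occupy positions 3–5 → average rank 4.
Mo has value 76 → rank 1.5.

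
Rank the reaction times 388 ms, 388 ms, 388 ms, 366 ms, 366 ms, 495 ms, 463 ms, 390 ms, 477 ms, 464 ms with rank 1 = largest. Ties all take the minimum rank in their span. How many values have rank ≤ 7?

8

Sorted (descending): 495, 477, 464, 463, 390, 388, 388, 388, 366, 366
The 3 values of 388 occupy positions 6–8 → each gets rank 6.
The 2 values of 366 occupy positions 9–10 → each gets rank 9.
Ranks ≤ 7: {1, 2, 3, 4, 5, 6, 6, 6} → 8 values.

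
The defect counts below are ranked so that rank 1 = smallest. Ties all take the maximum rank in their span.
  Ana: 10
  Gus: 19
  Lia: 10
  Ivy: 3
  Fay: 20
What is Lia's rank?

3

Sorted (ascending): 3, 10, 10, 19, 20
The 2 values of 10 occupy positions 2–3 → each gets rank 3.
Lia has value 10 → rank 3.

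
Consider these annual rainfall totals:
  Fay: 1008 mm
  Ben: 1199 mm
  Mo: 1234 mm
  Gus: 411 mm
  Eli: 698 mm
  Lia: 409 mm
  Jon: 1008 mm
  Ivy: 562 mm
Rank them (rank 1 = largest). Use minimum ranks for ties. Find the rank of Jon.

Sorted (descending): 1234, 1199, 1008, 1008, 698, 562, 411, 409
The 2 values of 1008 occupy positions 3–4 → each gets rank 3.
Jon has value 1008 mm → rank 3.

3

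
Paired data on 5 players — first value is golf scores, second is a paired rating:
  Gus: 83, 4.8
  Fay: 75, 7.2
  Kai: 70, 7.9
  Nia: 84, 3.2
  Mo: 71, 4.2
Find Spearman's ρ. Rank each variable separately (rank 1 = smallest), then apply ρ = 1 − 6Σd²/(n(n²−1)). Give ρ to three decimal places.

Ranks of variable 1: 4, 3, 1, 5, 2
Ranks of variable 2: 3, 4, 5, 1, 2
d = r₁ − r₂: 1, -1, -4, 4, 0
d²: 1, 1, 16, 16, 0; Σd² = 34
ρ = 1 − 6·34/(5·24) = 1 − 204/120 = -0.700

-0.700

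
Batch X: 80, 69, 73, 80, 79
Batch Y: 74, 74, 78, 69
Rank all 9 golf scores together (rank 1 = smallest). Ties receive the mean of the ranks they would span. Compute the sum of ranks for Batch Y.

Sorted (ascending): 69, 69, 73, 74, 74, 78, 79, 80, 80
The 2 values of 69 occupy positions 1–2 → average rank (1+2)/2 = 1.5.
The 2 values of 74 occupy positions 4–5 → average rank (4+5)/2 = 4.5.
The 2 values of 80 occupy positions 8–9 → average rank (8+9)/2 = 8.5.
Batch Y values → pooled ranks: 74→4.5, 74→4.5, 78→6, 69→1.5
Rank sum = 4.5 + 4.5 + 6 + 1.5 = 16.5

16.5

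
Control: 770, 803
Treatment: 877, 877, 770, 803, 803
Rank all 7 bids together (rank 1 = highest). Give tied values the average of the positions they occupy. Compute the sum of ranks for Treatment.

17.5

Sorted (descending): 877, 877, 803, 803, 803, 770, 770
The 2 values of 877 occupy positions 1–2 → average rank (1+2)/2 = 1.5.
The 3 values of 803 occupy positions 3–5 → average rank 4.
The 2 values of 770 occupy positions 6–7 → average rank (6+7)/2 = 6.5.
Treatment values → pooled ranks: 877→1.5, 877→1.5, 770→6.5, 803→4, 803→4
Rank sum = 1.5 + 1.5 + 6.5 + 4 + 4 = 17.5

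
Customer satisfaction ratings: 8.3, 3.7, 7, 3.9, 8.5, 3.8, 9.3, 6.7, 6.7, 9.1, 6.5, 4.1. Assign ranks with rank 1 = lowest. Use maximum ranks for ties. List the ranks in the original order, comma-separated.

9, 1, 8, 3, 10, 2, 12, 7, 7, 11, 5, 4

Sorted (ascending): 3.7, 3.8, 3.9, 4.1, 6.5, 6.7, 6.7, 7, 8.3, 8.5, 9.1, 9.3
The 2 values of 6.7 occupy positions 6–7 → each gets rank 7.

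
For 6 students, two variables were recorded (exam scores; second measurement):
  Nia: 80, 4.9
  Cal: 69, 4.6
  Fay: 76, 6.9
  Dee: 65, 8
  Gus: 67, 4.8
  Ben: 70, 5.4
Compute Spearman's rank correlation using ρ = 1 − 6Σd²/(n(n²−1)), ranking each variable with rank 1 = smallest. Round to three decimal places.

-0.086

Ranks of variable 1: 6, 3, 5, 1, 2, 4
Ranks of variable 2: 3, 1, 5, 6, 2, 4
d = r₁ − r₂: 3, 2, 0, -5, 0, 0
d²: 9, 4, 0, 25, 0, 0; Σd² = 38
ρ = 1 − 6·38/(6·35) = 1 − 228/210 = -0.086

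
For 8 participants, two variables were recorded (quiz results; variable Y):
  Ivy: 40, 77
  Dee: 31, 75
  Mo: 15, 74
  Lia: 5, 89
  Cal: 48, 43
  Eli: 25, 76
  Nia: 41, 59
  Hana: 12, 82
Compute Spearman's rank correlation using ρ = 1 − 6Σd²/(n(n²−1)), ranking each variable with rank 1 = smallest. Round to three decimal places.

-0.786

Ranks of variable 1: 6, 5, 3, 1, 8, 4, 7, 2
Ranks of variable 2: 6, 4, 3, 8, 1, 5, 2, 7
d = r₁ − r₂: 0, 1, 0, -7, 7, -1, 5, -5
d²: 0, 1, 0, 49, 49, 1, 25, 25; Σd² = 150
ρ = 1 − 6·150/(8·63) = 1 − 900/504 = -0.786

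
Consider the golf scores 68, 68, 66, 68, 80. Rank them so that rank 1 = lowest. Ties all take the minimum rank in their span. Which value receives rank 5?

Sorted (ascending): 66, 68, 68, 68, 80
The 3 values of 68 occupy positions 2–4 → each gets rank 2.
Rank 5 → value 80.

80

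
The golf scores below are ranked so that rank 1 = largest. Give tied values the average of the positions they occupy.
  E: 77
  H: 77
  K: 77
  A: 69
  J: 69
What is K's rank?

Sorted (descending): 77, 77, 77, 69, 69
The 3 values of 77 occupy positions 1–3 → average rank 2.
The 2 values of 69 occupy positions 4–5 → average rank (4+5)/2 = 4.5.
K has value 77 → rank 2.

2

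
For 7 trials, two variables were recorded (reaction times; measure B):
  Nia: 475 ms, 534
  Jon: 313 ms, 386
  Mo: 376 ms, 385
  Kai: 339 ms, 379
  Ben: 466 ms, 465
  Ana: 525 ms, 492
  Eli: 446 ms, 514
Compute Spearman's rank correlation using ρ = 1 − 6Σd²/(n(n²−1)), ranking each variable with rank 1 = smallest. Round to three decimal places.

Ranks of variable 1: 6, 1, 3, 2, 5, 7, 4
Ranks of variable 2: 7, 3, 2, 1, 4, 5, 6
d = r₁ − r₂: -1, -2, 1, 1, 1, 2, -2
d²: 1, 4, 1, 1, 1, 4, 4; Σd² = 16
ρ = 1 − 6·16/(7·48) = 1 − 96/336 = 0.714

0.714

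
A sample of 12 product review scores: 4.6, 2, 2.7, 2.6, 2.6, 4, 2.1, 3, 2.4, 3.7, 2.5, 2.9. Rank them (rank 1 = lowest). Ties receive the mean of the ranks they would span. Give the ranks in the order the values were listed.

Sorted (ascending): 2, 2.1, 2.4, 2.5, 2.6, 2.6, 2.7, 2.9, 3, 3.7, 4, 4.6
The 2 values of 2.6 occupy positions 5–6 → average rank (5+6)/2 = 5.5.

12, 1, 7, 5.5, 5.5, 11, 2, 9, 3, 10, 4, 8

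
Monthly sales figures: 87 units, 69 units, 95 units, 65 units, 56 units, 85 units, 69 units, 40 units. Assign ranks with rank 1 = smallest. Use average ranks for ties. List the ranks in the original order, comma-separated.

7, 4.5, 8, 3, 2, 6, 4.5, 1

Sorted (ascending): 40, 56, 65, 69, 69, 85, 87, 95
The 2 values of 69 occupy positions 4–5 → average rank (4+5)/2 = 4.5.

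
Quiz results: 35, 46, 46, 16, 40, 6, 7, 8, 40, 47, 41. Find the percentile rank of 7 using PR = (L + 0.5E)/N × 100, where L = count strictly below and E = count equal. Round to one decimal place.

13.6

N = 11.
Strictly below 7: 1. Equal to 7: 1.
PR = (1 + 0.5·1)/11 × 100 = 13.6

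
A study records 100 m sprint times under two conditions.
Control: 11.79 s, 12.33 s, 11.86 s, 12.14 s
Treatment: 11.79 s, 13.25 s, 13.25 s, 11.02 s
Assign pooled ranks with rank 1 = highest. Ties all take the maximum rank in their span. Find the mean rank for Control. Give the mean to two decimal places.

4.75

Sorted (descending): 13.25, 13.25, 12.33, 12.14, 11.86, 11.79, 11.79, 11.02
The 2 values of 13.25 occupy positions 1–2 → each gets rank 2.
The 2 values of 11.79 occupy positions 6–7 → each gets rank 7.
Control values → pooled ranks: 11.79→7, 12.33→3, 11.86→5, 12.14→4
Mean rank = (7 + 3 + 5 + 4) / 4 = 4.75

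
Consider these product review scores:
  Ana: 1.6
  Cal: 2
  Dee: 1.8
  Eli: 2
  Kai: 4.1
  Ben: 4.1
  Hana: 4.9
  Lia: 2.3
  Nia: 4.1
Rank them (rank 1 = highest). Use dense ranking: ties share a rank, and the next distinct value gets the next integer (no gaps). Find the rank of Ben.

2

Sorted (descending): 4.9, 4.1, 4.1, 4.1, 2.3, 2, 2, 1.8, 1.6
The 3 values of 4.1 share dense rank 2.
The 2 values of 2 share dense rank 4.
Remaining distinct values take the next consecutive integers.
Ben has value 4.1 → rank 2.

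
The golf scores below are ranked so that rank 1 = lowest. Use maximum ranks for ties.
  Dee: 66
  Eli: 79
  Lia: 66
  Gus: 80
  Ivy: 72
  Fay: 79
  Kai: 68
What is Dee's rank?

Sorted (ascending): 66, 66, 68, 72, 79, 79, 80
The 2 values of 66 occupy positions 1–2 → each gets rank 2.
The 2 values of 79 occupy positions 5–6 → each gets rank 6.
Dee has value 66 → rank 2.

2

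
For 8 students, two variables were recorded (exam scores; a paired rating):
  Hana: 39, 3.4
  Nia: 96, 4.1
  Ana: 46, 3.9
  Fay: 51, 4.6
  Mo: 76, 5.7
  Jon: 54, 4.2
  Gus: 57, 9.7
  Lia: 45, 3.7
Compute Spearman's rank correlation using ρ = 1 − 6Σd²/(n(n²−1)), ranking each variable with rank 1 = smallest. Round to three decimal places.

0.714

Ranks of variable 1: 1, 8, 3, 4, 7, 5, 6, 2
Ranks of variable 2: 1, 4, 3, 6, 7, 5, 8, 2
d = r₁ − r₂: 0, 4, 0, -2, 0, 0, -2, 0
d²: 0, 16, 0, 4, 0, 0, 4, 0; Σd² = 24
ρ = 1 − 6·24/(8·63) = 1 − 144/504 = 0.714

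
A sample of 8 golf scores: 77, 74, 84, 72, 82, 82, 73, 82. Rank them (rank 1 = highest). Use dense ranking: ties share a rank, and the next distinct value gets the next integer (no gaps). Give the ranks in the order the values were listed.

3, 4, 1, 6, 2, 2, 5, 2

Sorted (descending): 84, 82, 82, 82, 77, 74, 73, 72
The 3 values of 82 share dense rank 2.
Remaining distinct values take the next consecutive integers.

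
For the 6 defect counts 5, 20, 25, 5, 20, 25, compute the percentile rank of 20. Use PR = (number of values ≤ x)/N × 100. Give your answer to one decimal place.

66.7

N = 6.
Strictly below 20: 2. Equal to 20: 2.
PR = 4/6 × 100 = 66.7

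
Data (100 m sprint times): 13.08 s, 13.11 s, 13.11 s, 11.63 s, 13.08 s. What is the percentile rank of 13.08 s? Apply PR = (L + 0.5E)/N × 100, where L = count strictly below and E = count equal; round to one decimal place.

40.0

N = 5.
Strictly below 13.08: 1. Equal to 13.08: 2.
PR = (1 + 0.5·2)/5 × 100 = 40.0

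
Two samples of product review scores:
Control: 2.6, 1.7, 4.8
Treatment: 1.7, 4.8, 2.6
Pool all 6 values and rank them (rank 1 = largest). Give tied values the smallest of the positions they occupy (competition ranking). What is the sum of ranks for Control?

Sorted (descending): 4.8, 4.8, 2.6, 2.6, 1.7, 1.7
The 2 values of 4.8 occupy positions 1–2 → each gets rank 1.
The 2 values of 2.6 occupy positions 3–4 → each gets rank 3.
The 2 values of 1.7 occupy positions 5–6 → each gets rank 5.
Control values → pooled ranks: 2.6→3, 1.7→5, 4.8→1
Rank sum = 3 + 5 + 1 = 9

9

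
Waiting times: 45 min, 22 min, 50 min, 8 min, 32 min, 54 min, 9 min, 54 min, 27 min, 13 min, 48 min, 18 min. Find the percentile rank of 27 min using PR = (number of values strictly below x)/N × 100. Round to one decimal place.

N = 12.
Strictly below 27: 5. Equal to 27: 1.
PR = 5/12 × 100 = 41.7

41.7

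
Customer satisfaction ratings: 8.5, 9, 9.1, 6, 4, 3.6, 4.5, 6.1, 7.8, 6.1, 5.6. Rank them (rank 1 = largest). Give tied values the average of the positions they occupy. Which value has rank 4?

7.8

Sorted (descending): 9.1, 9, 8.5, 7.8, 6.1, 6.1, 6, 5.6, 4.5, 4, 3.6
The 2 values of 6.1 occupy positions 5–6 → average rank (5+6)/2 = 5.5.
Rank 4 → value 7.8.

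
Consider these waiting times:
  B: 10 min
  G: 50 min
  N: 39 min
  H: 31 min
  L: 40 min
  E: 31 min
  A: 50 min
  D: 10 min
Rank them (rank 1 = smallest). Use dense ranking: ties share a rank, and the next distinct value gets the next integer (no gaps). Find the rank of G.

Sorted (ascending): 10, 10, 31, 31, 39, 40, 50, 50
The 2 values of 10 share dense rank 1.
The 2 values of 31 share dense rank 2.
The 2 values of 50 share dense rank 5.
Remaining distinct values take the next consecutive integers.
G has value 50 min → rank 5.

5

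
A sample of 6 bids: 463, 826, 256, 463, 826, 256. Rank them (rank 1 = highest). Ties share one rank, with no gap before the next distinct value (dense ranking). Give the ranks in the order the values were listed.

Sorted (descending): 826, 826, 463, 463, 256, 256
The 2 values of 826 share dense rank 1.
The 2 values of 463 share dense rank 2.
The 2 values of 256 share dense rank 3.

2, 1, 3, 2, 1, 3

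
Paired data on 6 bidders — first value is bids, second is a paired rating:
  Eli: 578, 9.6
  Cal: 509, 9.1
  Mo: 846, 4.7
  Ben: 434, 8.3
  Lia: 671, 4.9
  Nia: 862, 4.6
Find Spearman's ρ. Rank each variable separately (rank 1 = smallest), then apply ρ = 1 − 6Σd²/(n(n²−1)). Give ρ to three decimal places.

-0.771

Ranks of variable 1: 3, 2, 5, 1, 4, 6
Ranks of variable 2: 6, 5, 2, 4, 3, 1
d = r₁ − r₂: -3, -3, 3, -3, 1, 5
d²: 9, 9, 9, 9, 1, 25; Σd² = 62
ρ = 1 − 6·62/(6·35) = 1 − 372/210 = -0.771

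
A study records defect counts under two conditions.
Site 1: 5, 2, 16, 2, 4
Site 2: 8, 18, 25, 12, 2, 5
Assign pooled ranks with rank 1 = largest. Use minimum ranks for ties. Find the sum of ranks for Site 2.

Sorted (descending): 25, 18, 16, 12, 8, 5, 5, 4, 2, 2, 2
The 2 values of 5 occupy positions 6–7 → each gets rank 6.
The 3 values of 2 occupy positions 9–11 → each gets rank 9.
Site 2 values → pooled ranks: 8→5, 18→2, 25→1, 12→4, 2→9, 5→6
Rank sum = 5 + 2 + 1 + 4 + 9 + 6 = 27

27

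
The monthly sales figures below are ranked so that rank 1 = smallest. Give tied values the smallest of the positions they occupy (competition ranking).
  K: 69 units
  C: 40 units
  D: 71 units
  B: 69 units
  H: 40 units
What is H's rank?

Sorted (ascending): 40, 40, 69, 69, 71
The 2 values of 40 occupy positions 1–2 → each gets rank 1.
The 2 values of 69 occupy positions 3–4 → each gets rank 3.
H has value 40 units → rank 1.

1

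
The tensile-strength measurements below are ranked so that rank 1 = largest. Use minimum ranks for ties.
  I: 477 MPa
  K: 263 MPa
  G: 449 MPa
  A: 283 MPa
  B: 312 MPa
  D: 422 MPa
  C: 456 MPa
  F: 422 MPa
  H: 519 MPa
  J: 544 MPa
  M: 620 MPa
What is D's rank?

Sorted (descending): 620, 544, 519, 477, 456, 449, 422, 422, 312, 283, 263
The 2 values of 422 occupy positions 7–8 → each gets rank 7.
D has value 422 MPa → rank 7.

7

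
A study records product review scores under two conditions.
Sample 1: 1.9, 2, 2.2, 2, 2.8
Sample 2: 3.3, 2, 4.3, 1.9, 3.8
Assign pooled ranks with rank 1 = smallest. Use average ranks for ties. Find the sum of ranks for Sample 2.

32.5

Sorted (ascending): 1.9, 1.9, 2, 2, 2, 2.2, 2.8, 3.3, 3.8, 4.3
The 2 values of 1.9 occupy positions 1–2 → average rank (1+2)/2 = 1.5.
The 3 values of 2 occupy positions 3–5 → average rank 4.
Sample 2 values → pooled ranks: 3.3→8, 2→4, 4.3→10, 1.9→1.5, 3.8→9
Rank sum = 8 + 4 + 10 + 1.5 + 9 = 32.5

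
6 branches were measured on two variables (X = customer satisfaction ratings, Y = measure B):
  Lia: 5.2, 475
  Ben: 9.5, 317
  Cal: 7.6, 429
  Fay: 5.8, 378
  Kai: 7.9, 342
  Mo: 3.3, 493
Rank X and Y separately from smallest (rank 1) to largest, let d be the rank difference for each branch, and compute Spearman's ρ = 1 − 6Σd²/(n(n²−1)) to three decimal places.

-0.943

Ranks of variable 1: 2, 6, 4, 3, 5, 1
Ranks of variable 2: 5, 1, 4, 3, 2, 6
d = r₁ − r₂: -3, 5, 0, 0, 3, -5
d²: 9, 25, 0, 0, 9, 25; Σd² = 68
ρ = 1 − 6·68/(6·35) = 1 − 408/210 = -0.943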